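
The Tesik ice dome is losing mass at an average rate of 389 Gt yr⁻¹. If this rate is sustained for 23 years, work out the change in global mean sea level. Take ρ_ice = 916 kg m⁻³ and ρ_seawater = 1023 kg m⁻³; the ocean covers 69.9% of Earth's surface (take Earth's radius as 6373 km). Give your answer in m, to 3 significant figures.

≈ 0.0245 m

Total mass lost = 389 Gt/yr × 23 yr = 8947 Gt = 8.947×10^15 kg.
ρ_w = 1023 kg m⁻³, so water volume = 8.947×10^15 / 1023 = 8.746×10^12 m³.
Δh = 8.746×10^12 / 3.57×10^14 = 0.0245 m.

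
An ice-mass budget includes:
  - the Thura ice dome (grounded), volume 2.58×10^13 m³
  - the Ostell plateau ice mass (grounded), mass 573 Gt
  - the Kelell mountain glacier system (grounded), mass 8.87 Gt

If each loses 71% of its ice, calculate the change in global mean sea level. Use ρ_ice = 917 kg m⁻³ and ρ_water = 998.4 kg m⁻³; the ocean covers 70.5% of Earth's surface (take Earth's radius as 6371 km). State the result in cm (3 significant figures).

Thura: 0.71 × 2.58×10^13 m³ × (917/998.4) = 1.682×10^13 m³ of water.
Ostell: 0.71 × 573 Gt = 4.068×10^14 kg; dividing by ρ_w = 998.4 kg m⁻³ gives 4.075×10^11 m³ of water.
Kelell: 0.71 × 8.87 Gt = 6.298×10^12 kg; dividing by ρ_w = 998.4 kg m⁻³ gives 6.308×10^9 m³ of water.
Total added water ≈ 1.724×10^13 m³ over 3.60×10^14 m² → Δh = 0.0479 m = 4.79 cm.

≈ 4.79 cm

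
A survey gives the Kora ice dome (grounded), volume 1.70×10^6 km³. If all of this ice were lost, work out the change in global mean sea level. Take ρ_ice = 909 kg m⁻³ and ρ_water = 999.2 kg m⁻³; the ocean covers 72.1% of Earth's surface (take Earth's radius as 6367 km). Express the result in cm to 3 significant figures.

≈ 421 cm

Kora: 1.70×10^6 km³ × (909/999.2) = 1.547×10^6 km³ of water.
Spread over 3.67×10^14 m² of ocean, Δh = 1.547×10^15 / 3.67×10^14 = 4.21 m = 421 cm.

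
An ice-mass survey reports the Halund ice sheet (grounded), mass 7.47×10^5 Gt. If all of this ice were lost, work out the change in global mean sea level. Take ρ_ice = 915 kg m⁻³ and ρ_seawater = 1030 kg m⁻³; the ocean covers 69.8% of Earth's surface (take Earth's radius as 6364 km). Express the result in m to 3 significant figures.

Halund: 7.47×10^5 Gt = 7.470×10^17 kg; dividing by ρ_w = 1030 kg m⁻³ gives 7.252×10^14 m³ of water.
Spread over 3.55×10^14 m² of ocean, Δh = 7.252×10^14 / 3.55×10^14 = 2.04 m.

≈ 2.04 m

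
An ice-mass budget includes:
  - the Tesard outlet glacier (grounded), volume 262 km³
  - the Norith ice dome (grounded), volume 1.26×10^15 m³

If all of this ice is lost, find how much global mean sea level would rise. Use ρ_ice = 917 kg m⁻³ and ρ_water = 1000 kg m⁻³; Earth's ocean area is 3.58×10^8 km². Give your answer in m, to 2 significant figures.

≈ 3.2 m

Tesard: 262 km³ × (917/1000) = 240.3 km³ of water.
Norith: 1.26×10^15 m³ × (917/1000) = 1.155×10^15 m³ of water.
Total added water ≈ 1.156×10^15 m³ over 3.58×10^14 m² → Δh = 3.23 m.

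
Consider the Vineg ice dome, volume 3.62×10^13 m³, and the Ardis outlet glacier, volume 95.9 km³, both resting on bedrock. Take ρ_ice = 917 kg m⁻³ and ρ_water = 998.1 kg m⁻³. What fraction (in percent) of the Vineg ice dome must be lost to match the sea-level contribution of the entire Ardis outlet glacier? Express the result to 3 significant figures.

Equal sea-level rise means equal mass of meltwater, i.e. equal mass of ice lost.
Ice mass of Ardis: 8.794×10^13 kg; ice mass of Vineg: 3.320×10^16 kg.
Fraction required = 8.794×10^13 / 3.320×10^16 = 2.65×10^-3 → 0.265 %.

≈ 0.265 %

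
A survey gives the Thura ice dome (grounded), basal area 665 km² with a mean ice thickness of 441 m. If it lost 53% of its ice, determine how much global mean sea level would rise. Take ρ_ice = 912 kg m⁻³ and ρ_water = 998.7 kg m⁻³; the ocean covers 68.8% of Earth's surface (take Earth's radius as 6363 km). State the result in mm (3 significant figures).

≈ 0.405 mm

Thura: ice volume = 665 km² × 441 m = 293.3 km³; 0.53 × 293.3 × (912/998.7) = 141.9 km³ of water.
Spread over 3.50×10^14 m² of ocean, Δh = 1.419×10^11 / 3.50×10^14 = 4.05×10^-4 m = 0.405 mm.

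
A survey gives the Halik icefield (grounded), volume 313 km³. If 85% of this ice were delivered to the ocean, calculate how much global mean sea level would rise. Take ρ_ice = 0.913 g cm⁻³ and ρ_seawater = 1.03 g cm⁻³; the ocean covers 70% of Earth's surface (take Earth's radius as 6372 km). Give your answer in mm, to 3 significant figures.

Halik: 0.85 × 313 km³ × (913/1030) = 235.8 km³ of water.
Spread over 3.57×10^14 m² of ocean, Δh = 2.358×10^11 / 3.57×10^14 = 6.60×10^-4 m = 0.660 mm.

≈ 0.660 mm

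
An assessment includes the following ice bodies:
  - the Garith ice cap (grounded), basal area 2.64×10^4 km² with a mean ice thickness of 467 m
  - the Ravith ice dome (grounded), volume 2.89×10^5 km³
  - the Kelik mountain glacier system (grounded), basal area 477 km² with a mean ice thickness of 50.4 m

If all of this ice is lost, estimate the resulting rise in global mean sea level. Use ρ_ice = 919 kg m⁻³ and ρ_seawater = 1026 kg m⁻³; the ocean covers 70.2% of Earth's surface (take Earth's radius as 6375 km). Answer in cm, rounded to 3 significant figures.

Garith: ice volume = 2.64×10^4 km² × 467 m = 1.233×10^4 km³; 1.233×10^4 × (919/1026) = 1.104×10^4 km³ of water.
Ravith: 2.89×10^5 km³ × (919/1026) = 2.589×10^5 km³ of water.
Kelik: ice volume = 477 km² × 50.4 m = 24.04 km³; 24.04 × (919/1026) = 21.53 km³ of water.
Total added water ≈ 2.699×10^14 m³ over 3.59×10^14 m² → Δh = 0.753 m = 75.3 cm.

≈ 75.3 cm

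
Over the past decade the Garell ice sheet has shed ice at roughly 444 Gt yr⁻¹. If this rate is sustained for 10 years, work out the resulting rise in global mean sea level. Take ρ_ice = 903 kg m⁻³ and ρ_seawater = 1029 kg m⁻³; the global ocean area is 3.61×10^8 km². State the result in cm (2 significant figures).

≈ 1.2 cm

Total mass lost = 444 Gt/yr × 10 yr = 4440 Gt = 4.440×10^15 kg.
ρ_w = 1029 kg m⁻³, so water volume = 4.440×10^15 / 1029 = 4.315×10^12 m³.
Δh = 4.315×10^12 / 3.61×10^14 = 0.0120 m = 1.2 cm.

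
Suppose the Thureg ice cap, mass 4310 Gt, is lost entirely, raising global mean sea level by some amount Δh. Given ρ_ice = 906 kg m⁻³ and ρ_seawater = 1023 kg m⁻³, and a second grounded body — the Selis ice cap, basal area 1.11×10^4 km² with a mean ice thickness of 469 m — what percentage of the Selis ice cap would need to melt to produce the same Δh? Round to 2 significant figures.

Equal sea-level rise means equal mass of meltwater, i.e. equal mass of ice lost.
Ice mass of Thureg: 4.310×10^15 kg; ice mass of Selis: 4.717×10^15 kg.
Fraction required = 4.310×10^15 / 4.717×10^15 = 0.914 → 91 %.

≈ 91 %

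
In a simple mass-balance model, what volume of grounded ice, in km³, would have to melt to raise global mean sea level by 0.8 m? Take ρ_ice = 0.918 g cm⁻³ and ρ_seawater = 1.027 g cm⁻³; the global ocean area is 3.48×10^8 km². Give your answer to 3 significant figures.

Required water volume = Δh × A = 0.8 m × 3.48×10^14 m² = 2.784×10^14 m³ = 2.784×10^5 km³.
Ice volume = water volume × ρ_w/ρ_ice = 2.784×10^5 × 1027/918 = 3.11×10^5 km³.

≈ 3.11×10^5 km³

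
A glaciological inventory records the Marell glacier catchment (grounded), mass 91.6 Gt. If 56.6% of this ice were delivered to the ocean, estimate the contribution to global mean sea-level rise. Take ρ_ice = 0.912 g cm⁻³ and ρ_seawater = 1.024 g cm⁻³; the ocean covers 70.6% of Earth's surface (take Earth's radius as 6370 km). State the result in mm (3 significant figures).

Marell: 0.566 × 91.6 Gt = 5.185×10^13 kg; dividing by ρ_w = 1.024 g cm⁻³ = 1024 kg m⁻³ gives 5.063×10^10 m³ of water.
Spread over 3.60×10^14 m² of ocean, Δh = 5.063×10^10 / 3.60×10^14 = 1.41×10^-4 m = 0.141 mm.

≈ 0.141 mm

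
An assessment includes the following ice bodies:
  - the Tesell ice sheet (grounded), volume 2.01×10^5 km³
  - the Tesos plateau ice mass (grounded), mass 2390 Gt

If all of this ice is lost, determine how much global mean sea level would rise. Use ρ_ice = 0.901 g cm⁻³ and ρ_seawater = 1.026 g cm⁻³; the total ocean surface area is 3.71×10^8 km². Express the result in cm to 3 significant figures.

Tesell: 2.01×10^5 km³ × (901/1026) = 1.765×10^5 km³ of water.
Tesos: 2390 Gt = 2.390×10^15 kg; dividing by ρ_w = 1.026 g cm⁻³ = 1026 kg m⁻³ gives 2.329×10^12 m³ of water.
Total added water ≈ 1.788×10^14 m³ over 3.71×10^14 m² → Δh = 0.482 m = 48.2 cm.

≈ 48.2 cm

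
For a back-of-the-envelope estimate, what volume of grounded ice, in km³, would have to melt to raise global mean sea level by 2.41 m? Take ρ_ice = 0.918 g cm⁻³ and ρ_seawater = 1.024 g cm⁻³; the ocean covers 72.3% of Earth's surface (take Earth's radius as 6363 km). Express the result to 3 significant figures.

Required water volume = Δh × A = 2.41 m × 3.68×10^14 m² = 8.865×10^14 m³ = 8.865×10^5 km³.
Ice volume = water volume × ρ_w/ρ_ice = 8.865×10^5 × 1024/918 = 9.89×10^5 km³.

≈ 9.89×10^5 km³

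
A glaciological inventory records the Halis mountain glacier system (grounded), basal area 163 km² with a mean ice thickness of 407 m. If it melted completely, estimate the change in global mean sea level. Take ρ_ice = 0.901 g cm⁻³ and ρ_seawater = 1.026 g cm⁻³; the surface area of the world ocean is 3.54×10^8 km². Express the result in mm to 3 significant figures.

Halis: ice volume = 163 km² × 407 m = 66.34 km³; 66.34 × (901/1026) = 58.26 km³ of water.
Spread over 3.54×10^14 m² of ocean, Δh = 5.826×10^10 / 3.54×10^14 = 1.65×10^-4 m = 0.165 mm.

≈ 0.165 mm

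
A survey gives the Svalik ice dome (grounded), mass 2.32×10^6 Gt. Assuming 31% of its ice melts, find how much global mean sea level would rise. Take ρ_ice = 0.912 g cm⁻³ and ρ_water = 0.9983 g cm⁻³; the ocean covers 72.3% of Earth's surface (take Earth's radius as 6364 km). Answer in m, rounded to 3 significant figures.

≈ 1.96 m

Svalik: 0.31 × 2.32×10^6 Gt = 7.192×10^17 kg; dividing by ρ_w = 0.9983 g cm⁻³ = 998.3 kg m⁻³ gives 7.204×10^14 m³ of water.
Spread over 3.68×10^14 m² of ocean, Δh = 7.204×10^14 / 3.68×10^14 = 1.96 m.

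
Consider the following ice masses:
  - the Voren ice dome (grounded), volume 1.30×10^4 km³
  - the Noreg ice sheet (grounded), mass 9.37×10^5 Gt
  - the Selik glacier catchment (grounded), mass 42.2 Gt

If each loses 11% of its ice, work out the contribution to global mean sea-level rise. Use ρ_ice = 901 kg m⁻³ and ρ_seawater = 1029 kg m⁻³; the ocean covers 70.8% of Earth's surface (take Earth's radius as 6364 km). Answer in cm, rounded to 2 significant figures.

≈ 28 cm

Voren: 0.11 × 1.30×10^4 km³ × (901/1029) = 1252 km³ of water.
Noreg: 0.11 × 9.37×10^5 Gt = 1.031×10^17 kg; dividing by ρ_w = 1029 kg m⁻³ gives 1.002×10^14 m³ of water.
Selik: 0.11 × 42.2 Gt = 4.642×10^12 kg; dividing by ρ_w = 1029 kg m⁻³ gives 4.511×10^9 m³ of water.
Total added water ≈ 1.014×10^14 m³ over 3.60×10^14 m² → Δh = 0.281 m = 28 cm.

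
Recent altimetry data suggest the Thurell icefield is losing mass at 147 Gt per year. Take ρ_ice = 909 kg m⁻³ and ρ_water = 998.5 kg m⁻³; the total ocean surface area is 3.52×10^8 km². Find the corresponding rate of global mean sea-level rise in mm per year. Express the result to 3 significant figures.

ρ_w = 998.5 kg m⁻³. Annual water volume added = 147 Gt / ρ_w = 1.470×10^14 kg / 998.5 kg m⁻³ = 1.472×10^11 m³.
Δh per year = 1.472×10^11 / 3.52×10^14 = 4.18×10^-4 m = 0.418 mm.

≈ 0.418 mm/yr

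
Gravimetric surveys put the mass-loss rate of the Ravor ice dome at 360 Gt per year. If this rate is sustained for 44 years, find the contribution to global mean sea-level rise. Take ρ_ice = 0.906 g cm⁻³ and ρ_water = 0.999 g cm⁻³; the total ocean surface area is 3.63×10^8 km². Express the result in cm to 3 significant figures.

≈ 4.37 cm

Total mass lost = 360 Gt/yr × 44 yr = 1.584×10^4 Gt = 1.584×10^16 kg.
ρ_w = 0.999 g cm⁻³ = 999 kg m⁻³, so water volume = 1.584×10^16 / 999 = 1.586×10^13 m³.
Δh = 1.586×10^13 / 3.63×10^14 = 0.0437 m = 4.37 cm.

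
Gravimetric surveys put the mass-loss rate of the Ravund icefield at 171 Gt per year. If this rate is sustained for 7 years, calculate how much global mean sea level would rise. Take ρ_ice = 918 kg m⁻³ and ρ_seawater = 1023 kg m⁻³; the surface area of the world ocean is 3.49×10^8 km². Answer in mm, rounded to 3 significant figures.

Total mass lost = 171 Gt/yr × 7 yr = 1197 Gt = 1.197×10^15 kg.
ρ_w = 1023 kg m⁻³, so water volume = 1.197×10^15 / 1023 = 1.170×10^12 m³.
Δh = 1.170×10^12 / 3.49×10^14 = 3.35×10^-3 m = 3.35 mm.

≈ 3.35 mm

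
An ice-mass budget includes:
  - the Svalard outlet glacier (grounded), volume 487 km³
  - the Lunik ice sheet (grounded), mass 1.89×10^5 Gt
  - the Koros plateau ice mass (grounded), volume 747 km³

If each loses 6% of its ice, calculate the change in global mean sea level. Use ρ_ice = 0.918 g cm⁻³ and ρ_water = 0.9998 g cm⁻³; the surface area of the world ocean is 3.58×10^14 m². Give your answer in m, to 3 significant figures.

Svalard: 0.06 × 487 km³ × (918/999.8) = 26.83 km³ of water.
Lunik: 0.06 × 1.89×10^5 Gt = 1.134×10^16 kg; dividing by ρ_w = 0.9998 g cm⁻³ = 999.8 kg m⁻³ gives 1.134×10^13 m³ of water.
Koros: 0.06 × 747 km³ × (918/999.8) = 41.15 km³ of water.
Total added water ≈ 1.141×10^13 m³ over 3.58×10^14 m² → Δh = 0.0319 m.

≈ 0.0319 m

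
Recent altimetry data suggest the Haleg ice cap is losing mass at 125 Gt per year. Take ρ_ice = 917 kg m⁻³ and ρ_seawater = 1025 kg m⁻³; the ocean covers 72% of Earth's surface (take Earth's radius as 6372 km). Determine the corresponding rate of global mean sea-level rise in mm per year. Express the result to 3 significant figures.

ρ_w = 1025 kg m⁻³. Annual water volume added = 125 Gt / ρ_w = 1.250×10^14 kg / 1025 kg m⁻³ = 1.220×10^11 m³.
Δh per year = 1.220×10^11 / 3.67×10^14 = 3.32×10^-4 m = 0.332 mm.

≈ 0.332 mm/yr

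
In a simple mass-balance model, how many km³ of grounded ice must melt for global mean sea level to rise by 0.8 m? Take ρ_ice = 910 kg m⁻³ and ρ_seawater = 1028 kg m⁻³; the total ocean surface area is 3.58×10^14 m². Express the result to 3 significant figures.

Required water volume = Δh × A = 0.8 m × 3.58×10^14 m² = 2.864×10^14 m³ = 2.864×10^5 km³.
Ice volume = water volume × ρ_w/ρ_ice = 2.864×10^5 × 1028/910 = 3.24×10^5 km³.

≈ 3.24×10^5 km³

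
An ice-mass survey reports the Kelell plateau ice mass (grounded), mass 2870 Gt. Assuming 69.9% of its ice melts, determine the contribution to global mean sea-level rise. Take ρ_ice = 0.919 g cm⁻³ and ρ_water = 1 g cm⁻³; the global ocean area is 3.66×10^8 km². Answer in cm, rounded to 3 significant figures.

Kelell: 0.699 × 2870 Gt = 2.006×10^15 kg; dividing by ρ_w = 1 g cm⁻³ = 1000 kg m⁻³ gives 2.006×10^12 m³ of water.
Spread over 3.66×10^14 m² of ocean, Δh = 2.006×10^12 / 3.66×10^14 = 5.48×10^-3 m = 0.548 cm.

≈ 0.548 cm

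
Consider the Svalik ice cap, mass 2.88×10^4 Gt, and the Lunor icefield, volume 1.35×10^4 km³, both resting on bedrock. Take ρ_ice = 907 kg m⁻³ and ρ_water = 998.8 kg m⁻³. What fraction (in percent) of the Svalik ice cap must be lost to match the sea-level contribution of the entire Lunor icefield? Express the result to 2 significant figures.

≈ 43 %

Equal sea-level rise means equal mass of meltwater, i.e. equal mass of ice lost.
Ice mass of Lunor: 1.224×10^16 kg; ice mass of Svalik: 2.880×10^16 kg.
Fraction required = 1.224×10^16 / 2.880×10^16 = 0.425 → 43 %.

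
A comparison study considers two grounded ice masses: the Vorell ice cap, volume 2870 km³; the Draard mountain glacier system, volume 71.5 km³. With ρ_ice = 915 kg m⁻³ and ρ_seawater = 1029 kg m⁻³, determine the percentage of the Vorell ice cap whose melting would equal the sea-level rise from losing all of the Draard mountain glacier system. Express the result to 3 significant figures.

≈ 2.49 %

Equal sea-level rise means equal mass of meltwater, i.e. equal mass of ice lost.
Ice mass of Draard: 6.542×10^13 kg; ice mass of Vorell: 2.626×10^15 kg.
Fraction required = 6.542×10^13 / 2.626×10^15 = 0.0249 → 2.49 %.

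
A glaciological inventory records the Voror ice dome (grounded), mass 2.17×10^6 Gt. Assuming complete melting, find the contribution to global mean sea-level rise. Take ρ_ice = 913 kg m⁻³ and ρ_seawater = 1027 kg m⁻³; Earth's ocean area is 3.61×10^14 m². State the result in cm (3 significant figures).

≈ 585 cm

Voror: 2.17×10^6 Gt = 2.170×10^18 kg; dividing by ρ_w = 1027 kg m⁻³ gives 2.113×10^15 m³ of water.
Spread over 3.61×10^14 m² of ocean, Δh = 2.113×10^15 / 3.61×10^14 = 5.85 m = 585 cm.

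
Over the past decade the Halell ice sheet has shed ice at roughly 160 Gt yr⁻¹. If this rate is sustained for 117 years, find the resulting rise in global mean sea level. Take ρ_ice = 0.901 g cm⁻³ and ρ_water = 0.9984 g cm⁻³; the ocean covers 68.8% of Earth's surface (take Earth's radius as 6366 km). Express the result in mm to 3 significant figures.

≈ 53.5 mm

Total mass lost = 160 Gt/yr × 117 yr = 1.872×10^4 Gt = 1.872×10^16 kg.
ρ_w = 0.9984 g cm⁻³ = 998.4 kg m⁻³, so water volume = 1.872×10^16 / 998.4 = 1.875×10^13 m³.
Δh = 1.875×10^13 / 3.50×10^14 = 0.0535 m = 53.5 mm.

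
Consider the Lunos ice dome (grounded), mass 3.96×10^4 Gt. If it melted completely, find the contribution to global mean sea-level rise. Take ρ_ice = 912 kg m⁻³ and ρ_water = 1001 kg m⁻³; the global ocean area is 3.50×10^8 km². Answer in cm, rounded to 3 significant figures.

≈ 11.3 cm

Lunos: 3.96×10^4 Gt = 3.960×10^16 kg; dividing by ρ_w = 1001 kg m⁻³ gives 3.956×10^13 m³ of water.
Spread over 3.50×10^14 m² of ocean, Δh = 3.956×10^13 / 3.50×10^14 = 0.113 m = 11.3 cm.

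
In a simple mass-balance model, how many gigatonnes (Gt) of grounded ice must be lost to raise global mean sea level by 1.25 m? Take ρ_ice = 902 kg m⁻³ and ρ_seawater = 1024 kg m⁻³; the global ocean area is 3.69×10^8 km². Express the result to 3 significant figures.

Required water volume = Δh × A = 1.25 m × 3.69×10^14 m² = 4.612×10^14 m³.
ρ_w = 1024 kg m⁻³, so the mass of water = 4.612×10^14 m³ × 1024 kg m⁻³ = 4.723×10^17 kg = 4.72×10^5 Gt (and the same mass of ice, by conservation).

≈ 4.72×10^5 Gt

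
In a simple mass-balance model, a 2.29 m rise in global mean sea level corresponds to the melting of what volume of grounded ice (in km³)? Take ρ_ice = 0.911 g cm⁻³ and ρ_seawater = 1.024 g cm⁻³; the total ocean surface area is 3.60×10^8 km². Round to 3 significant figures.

Required water volume = Δh × A = 2.29 m × 3.60×10^14 m² = 8.244×10^14 m³ = 8.244×10^5 km³.
Ice volume = water volume × ρ_w/ρ_ice = 8.244×10^5 × 1024/911 = 9.27×10^5 km³.

≈ 9.27×10^5 km³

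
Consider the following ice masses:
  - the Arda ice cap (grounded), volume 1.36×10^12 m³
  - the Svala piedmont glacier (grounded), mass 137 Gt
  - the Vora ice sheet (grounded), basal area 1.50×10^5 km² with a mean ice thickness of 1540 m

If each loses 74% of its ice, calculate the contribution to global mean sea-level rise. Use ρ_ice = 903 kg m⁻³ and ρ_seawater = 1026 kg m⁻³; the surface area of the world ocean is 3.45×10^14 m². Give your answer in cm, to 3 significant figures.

Arda: 0.74 × 1.36×10^12 m³ × (903/1026) = 8.857×10^11 m³ of water.
Svala: 0.74 × 137 Gt = 1.014×10^14 kg; dividing by ρ_w = 1026 kg m⁻³ gives 9.881×10^10 m³ of water.
Vora: ice volume = 1.50×10^5 km² × 1540 m = 2.310×10^5 km³; 0.74 × 2.310×10^5 × (903/1026) = 1.504×10^5 km³ of water.
Total added water ≈ 1.514×10^14 m³ over 3.45×10^14 m² → Δh = 0.439 m = 43.9 cm.

≈ 43.9 cm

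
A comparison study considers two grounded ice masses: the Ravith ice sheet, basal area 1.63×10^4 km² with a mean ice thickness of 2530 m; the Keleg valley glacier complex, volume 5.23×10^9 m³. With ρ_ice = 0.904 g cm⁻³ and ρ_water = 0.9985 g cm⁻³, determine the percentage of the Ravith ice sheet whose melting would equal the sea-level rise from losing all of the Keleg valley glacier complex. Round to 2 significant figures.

≈ 0.013 %

Equal sea-level rise means equal mass of meltwater, i.e. equal mass of ice lost.
Ice mass of Keleg: 4.728×10^12 kg; ice mass of Ravith: 3.728×10^16 kg.
Fraction required = 4.728×10^12 / 3.728×10^16 = 1.27×10^-4 → 0.013 %.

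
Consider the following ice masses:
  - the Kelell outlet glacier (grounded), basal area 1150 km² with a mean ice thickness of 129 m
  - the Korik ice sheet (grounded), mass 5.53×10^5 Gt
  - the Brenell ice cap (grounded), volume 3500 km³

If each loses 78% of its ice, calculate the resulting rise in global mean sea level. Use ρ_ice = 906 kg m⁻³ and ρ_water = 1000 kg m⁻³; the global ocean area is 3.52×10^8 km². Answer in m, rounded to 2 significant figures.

Kelell: ice volume = 1150 km² × 129 m = 148.3 km³; 0.78 × 148.3 × (906/1000) = 104.8 km³ of water.
Korik: 0.78 × 5.53×10^5 Gt = 4.313×10^17 kg; dividing by ρ_w = 1000 kg m⁻³ gives 4.313×10^14 m³ of water.
Brenell: 0.78 × 3500 km³ × (906/1000) = 2473 km³ of water.
Total added water ≈ 4.339×10^14 m³ over 3.52×10^14 m² → Δh = 1.23 m.

≈ 1.2 m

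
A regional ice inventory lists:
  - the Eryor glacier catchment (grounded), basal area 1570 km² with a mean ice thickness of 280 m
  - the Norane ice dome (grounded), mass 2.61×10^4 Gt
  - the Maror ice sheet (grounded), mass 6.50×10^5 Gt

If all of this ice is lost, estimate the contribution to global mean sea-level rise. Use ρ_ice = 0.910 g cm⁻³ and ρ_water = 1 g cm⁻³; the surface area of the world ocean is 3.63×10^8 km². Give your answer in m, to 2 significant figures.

Eryor: ice volume = 1570 km² × 280 m = 439.6 km³; 439.6 × (910/1000) = 400.0 km³ of water.
Norane: 2.61×10^4 Gt = 2.610×10^16 kg; dividing by ρ_w = 1 g cm⁻³ = 1000 kg m⁻³ gives 2.610×10^13 m³ of water.
Maror: 6.50×10^5 Gt = 6.500×10^17 kg; dividing by ρ_w = 1000 kg m⁻³ gives 6.500×10^14 m³ of water.
Total added water ≈ 6.765×10^14 m³ over 3.63×10^14 m² → Δh = 1.86 m.

≈ 1.9 m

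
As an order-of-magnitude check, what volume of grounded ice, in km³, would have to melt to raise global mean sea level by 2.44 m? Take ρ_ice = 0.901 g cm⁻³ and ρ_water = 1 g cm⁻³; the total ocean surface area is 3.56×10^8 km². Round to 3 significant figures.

≈ 9.64×10^5 km³

Required water volume = Δh × A = 2.44 m × 3.56×10^14 m² = 8.686×10^14 m³ = 8.686×10^5 km³.
Ice volume = water volume × ρ_w/ρ_ice = 8.686×10^5 × 1000/901 = 9.64×10^5 km³.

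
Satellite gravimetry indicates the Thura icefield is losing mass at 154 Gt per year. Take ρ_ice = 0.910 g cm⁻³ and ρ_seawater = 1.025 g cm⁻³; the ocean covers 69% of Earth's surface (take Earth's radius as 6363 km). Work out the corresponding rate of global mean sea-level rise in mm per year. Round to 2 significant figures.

ρ_w = 1.025 g cm⁻³ = 1025 kg m⁻³. Annual water volume added = 154 Gt / ρ_w = 1.540×10^14 kg / 1025 kg m⁻³ = 1.502×10^11 m³.
Δh per year = 1.502×10^11 / 3.51×10^14 = 4.28×10^-4 m = 0.43 mm.

≈ 0.43 mm/yr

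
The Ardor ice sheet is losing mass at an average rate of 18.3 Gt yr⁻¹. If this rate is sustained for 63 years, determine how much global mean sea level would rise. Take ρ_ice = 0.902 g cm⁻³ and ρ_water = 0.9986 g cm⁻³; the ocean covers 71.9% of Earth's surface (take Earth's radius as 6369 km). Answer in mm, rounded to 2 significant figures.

Total mass lost = 18.3 Gt/yr × 63 yr = 1153 Gt = 1.153×10^15 kg.
ρ_w = 0.9986 g cm⁻³ = 998.6 kg m⁻³, so water volume = 1.153×10^15 / 998.6 = 1.155×10^12 m³.
Δh = 1.155×10^12 / 3.67×10^14 = 3.15×10^-3 m = 3.2 mm.

≈ 3.2 mm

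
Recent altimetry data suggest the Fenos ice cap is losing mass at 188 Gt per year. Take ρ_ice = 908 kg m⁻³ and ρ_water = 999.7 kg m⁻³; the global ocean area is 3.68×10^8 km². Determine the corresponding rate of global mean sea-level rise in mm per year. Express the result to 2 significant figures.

ρ_w = 999.7 kg m⁻³. Annual water volume added = 188 Gt / ρ_w = 1.880×10^14 kg / 999.7 kg m⁻³ = 1.881×10^11 m³.
Δh per year = 1.881×10^11 / 3.68×10^14 = 5.11×10^-4 m = 0.51 mm.

≈ 0.51 mm/yr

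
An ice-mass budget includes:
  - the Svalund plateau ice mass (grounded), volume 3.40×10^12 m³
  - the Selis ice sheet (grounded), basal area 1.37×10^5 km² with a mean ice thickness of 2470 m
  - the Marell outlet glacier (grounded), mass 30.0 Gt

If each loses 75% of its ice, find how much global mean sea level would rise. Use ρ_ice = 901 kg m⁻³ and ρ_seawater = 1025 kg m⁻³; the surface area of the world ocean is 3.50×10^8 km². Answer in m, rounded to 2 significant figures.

Svalund: 0.75 × 3.40×10^12 m³ × (901/1025) = 2.242×10^12 m³ of water.
Selis: ice volume = 1.37×10^5 km² × 2470 m = 3.384×10^5 km³; 0.75 × 3.384×10^5 × (901/1025) = 2.231×10^5 km³ of water.
Marell: 0.75 × 30.0 Gt = 2.250×10^13 kg; dividing by ρ_w = 1025 kg m⁻³ gives 2.195×10^10 m³ of water.
Total added water ≈ 2.254×10^14 m³ over 3.50×10^14 m² → Δh = 0.644 m.

≈ 0.64 m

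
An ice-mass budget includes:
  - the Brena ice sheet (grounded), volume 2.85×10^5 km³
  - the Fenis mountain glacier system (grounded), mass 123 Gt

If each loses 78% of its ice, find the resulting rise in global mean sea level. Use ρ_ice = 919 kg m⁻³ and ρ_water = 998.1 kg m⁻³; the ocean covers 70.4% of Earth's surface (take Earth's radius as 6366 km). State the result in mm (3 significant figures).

≈ 571 mm

Brena: 0.78 × 2.85×10^5 km³ × (919/998.1) = 2.047×10^5 km³ of water.
Fenis: 0.78 × 123 Gt = 9.594×10^13 kg; dividing by ρ_w = 998.1 kg m⁻³ gives 9.612×10^10 m³ of water.
Total added water ≈ 2.048×10^14 m³ over 3.59×10^14 m² → Δh = 0.571 m = 571 mm.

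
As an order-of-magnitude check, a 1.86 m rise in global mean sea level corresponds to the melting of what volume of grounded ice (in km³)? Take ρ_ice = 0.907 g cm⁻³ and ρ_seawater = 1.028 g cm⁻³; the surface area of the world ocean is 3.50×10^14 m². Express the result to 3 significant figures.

≈ 7.38×10^5 km³

Required water volume = Δh × A = 1.86 m × 3.50×10^14 m² = 6.510×10^14 m³ = 6.510×10^5 km³.
Ice volume = water volume × ρ_w/ρ_ice = 6.510×10^5 × 1028/907 = 7.38×10^5 km³.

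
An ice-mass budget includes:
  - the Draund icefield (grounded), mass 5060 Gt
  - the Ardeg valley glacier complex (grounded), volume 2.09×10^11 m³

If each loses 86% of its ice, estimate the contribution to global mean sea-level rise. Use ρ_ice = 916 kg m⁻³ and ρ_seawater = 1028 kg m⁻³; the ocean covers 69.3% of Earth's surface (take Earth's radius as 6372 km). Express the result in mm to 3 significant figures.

Draund: 0.86 × 5060 Gt = 4.352×10^15 kg; dividing by ρ_w = 1028 kg m⁻³ gives 4.233×10^12 m³ of water.
Ardeg: 0.86 × 2.09×10^11 m³ × (916/1028) = 1.602×10^11 m³ of water.
Total added water ≈ 4.393×10^12 m³ over 3.54×10^14 m² → Δh = 0.0124 m = 12.4 mm.

≈ 12.4 mm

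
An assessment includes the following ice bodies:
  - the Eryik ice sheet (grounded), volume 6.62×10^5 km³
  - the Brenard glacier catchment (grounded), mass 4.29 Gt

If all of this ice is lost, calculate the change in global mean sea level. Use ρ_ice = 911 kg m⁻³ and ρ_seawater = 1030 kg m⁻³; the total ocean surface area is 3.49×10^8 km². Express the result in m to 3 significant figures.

Eryik: 6.62×10^5 km³ × (911/1030) = 5.855×10^5 km³ of water.
Brenard: 4.29 Gt = 4.290×10^12 kg; dividing by ρ_w = 1030 kg m⁻³ gives 4.165×10^9 m³ of water.
Total added water ≈ 5.855×10^14 m³ over 3.49×10^14 m² → Δh = 1.68 m.

≈ 1.68 m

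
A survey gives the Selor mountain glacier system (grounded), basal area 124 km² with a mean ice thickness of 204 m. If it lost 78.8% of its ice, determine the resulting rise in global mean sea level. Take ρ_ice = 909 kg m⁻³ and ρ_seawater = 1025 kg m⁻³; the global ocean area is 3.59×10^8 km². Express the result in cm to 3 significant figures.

Selor: ice volume = 124 km² × 204 m = 25.30 km³; 0.788 × 25.30 × (909/1025) = 17.68 km³ of water.
Spread over 3.59×10^14 m² of ocean, Δh = 1.768×10^10 / 3.59×10^14 = 4.92×10^-5 m = 4.92×10^-3 cm.

≈ 4.92×10^-3 cm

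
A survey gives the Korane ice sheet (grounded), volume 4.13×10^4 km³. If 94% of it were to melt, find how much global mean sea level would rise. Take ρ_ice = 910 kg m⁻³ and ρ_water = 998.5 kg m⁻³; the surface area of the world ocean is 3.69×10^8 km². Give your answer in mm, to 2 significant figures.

Korane: 0.94 × 4.13×10^4 km³ × (910/998.5) = 3.538×10^4 km³ of water.
Spread over 3.69×10^14 m² of ocean, Δh = 3.538×10^13 / 3.69×10^14 = 0.0959 m = 96 mm.

≈ 96 mm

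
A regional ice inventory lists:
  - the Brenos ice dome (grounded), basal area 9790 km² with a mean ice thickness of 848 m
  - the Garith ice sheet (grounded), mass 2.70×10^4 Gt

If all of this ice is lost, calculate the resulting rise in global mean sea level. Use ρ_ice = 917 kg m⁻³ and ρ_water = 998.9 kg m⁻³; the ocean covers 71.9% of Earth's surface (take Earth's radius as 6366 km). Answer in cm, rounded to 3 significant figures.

≈ 9.46 cm

Brenos: ice volume = 9790 km² × 848 m = 8302 km³; 8302 × (917/998.9) = 7621 km³ of water.
Garith: 2.70×10^4 Gt = 2.700×10^16 kg; dividing by ρ_w = 998.9 kg m⁻³ gives 2.703×10^13 m³ of water.
Total added water ≈ 3.465×10^13 m³ over 3.66×10^14 m² → Δh = 0.0946 m = 9.46 cm.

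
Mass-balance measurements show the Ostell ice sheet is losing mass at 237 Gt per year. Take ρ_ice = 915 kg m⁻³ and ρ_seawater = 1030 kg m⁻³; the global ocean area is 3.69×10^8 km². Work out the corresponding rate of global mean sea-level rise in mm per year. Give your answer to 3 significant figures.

ρ_w = 1030 kg m⁻³. Annual water volume added = 237 Gt / ρ_w = 2.370×10^14 kg / 1030 kg m⁻³ = 2.301×10^11 m³.
Δh per year = 2.301×10^11 / 3.69×10^14 = 6.24×10^-4 m = 0.624 mm.

≈ 0.624 mm/yr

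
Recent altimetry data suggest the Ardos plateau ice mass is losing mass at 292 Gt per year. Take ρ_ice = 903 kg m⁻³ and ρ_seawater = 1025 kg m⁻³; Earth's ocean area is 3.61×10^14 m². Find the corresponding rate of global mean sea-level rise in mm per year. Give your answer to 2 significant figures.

≈ 0.79 mm/yr

ρ_w = 1025 kg m⁻³. Annual water volume added = 292 Gt / ρ_w = 2.920×10^14 kg / 1025 kg m⁻³ = 2.849×10^11 m³.
Δh per year = 2.849×10^11 / 3.61×10^14 = 7.89×10^-4 m = 0.79 mm.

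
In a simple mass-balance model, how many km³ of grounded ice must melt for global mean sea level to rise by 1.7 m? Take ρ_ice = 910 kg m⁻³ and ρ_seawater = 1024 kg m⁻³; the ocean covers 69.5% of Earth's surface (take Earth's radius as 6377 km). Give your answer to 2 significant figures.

Required water volume = Δh × A = 1.7 m × 3.55×10^14 m² = 6.038×10^14 m³ = 6.038×10^5 km³.
Ice volume = water volume × ρ_w/ρ_ice = 6.038×10^5 × 1024/910 = 6.8×10^5 km³.

≈ 6.8×10^5 km³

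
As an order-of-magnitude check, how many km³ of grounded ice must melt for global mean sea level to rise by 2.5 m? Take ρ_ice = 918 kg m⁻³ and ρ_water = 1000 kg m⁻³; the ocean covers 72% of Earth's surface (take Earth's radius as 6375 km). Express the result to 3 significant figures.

Required water volume = Δh × A = 2.5 m × 3.68×10^14 m² = 9.193×10^14 m³ = 9.193×10^5 km³.
Ice volume = water volume × ρ_w/ρ_ice = 9.193×10^5 × 1000/918 = 1.00×10^6 km³.

≈ 1.00×10^6 km³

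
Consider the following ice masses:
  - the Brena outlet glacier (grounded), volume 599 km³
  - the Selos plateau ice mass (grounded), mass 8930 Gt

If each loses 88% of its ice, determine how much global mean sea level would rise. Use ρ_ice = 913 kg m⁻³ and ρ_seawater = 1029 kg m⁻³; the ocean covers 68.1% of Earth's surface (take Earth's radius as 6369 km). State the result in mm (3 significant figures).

≈ 23.3 mm

Brena: 0.88 × 599 km³ × (913/1029) = 467.7 km³ of water.
Selos: 0.88 × 8930 Gt = 7.858×10^15 kg; dividing by ρ_w = 1029 kg m⁻³ gives 7.637×10^12 m³ of water.
Total added water ≈ 8.105×10^12 m³ over 3.47×10^14 m² → Δh = 0.0233 m = 23.3 mm.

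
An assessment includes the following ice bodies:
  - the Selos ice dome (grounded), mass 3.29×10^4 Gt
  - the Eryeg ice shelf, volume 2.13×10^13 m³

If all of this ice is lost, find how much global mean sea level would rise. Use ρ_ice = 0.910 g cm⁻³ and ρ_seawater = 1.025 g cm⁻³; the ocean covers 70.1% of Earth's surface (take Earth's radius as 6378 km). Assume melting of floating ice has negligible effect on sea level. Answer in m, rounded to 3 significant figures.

≈ 0.0896 m

Selos: 3.29×10^4 Gt = 3.290×10^16 kg; dividing by ρ_w = 1.025 g cm⁻³ = 1025 kg m⁻³ gives 3.210×10^13 m³ of water.
The Eryeg ice shelf is floating and already displaces its own weight of water, so its melt adds essentially nothing to sea level.
Total added water ≈ 3.210×10^13 m³ over 3.58×10^14 m² → Δh = 0.0896 m.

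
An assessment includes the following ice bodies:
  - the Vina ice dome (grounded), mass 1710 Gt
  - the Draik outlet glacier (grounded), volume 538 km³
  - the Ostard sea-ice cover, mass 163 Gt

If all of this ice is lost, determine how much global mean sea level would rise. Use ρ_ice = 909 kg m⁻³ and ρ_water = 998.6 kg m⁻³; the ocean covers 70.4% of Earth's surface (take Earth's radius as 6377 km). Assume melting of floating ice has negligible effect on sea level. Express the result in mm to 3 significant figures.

Vina: 1710 Gt = 1.710×10^15 kg; dividing by ρ_w = 998.6 kg m⁻³ gives 1.712×10^12 m³ of water.
Draik: 538 km³ × (909/998.6) = 489.7 km³ of water.
The Ostard sea-ice cover is floating and already displaces its own weight of water, so its melt adds essentially nothing to sea level.
Total added water ≈ 2.202×10^12 m³ over 3.60×10^14 m² → Δh = 6.12×10^-3 m = 6.12 mm.

≈ 6.12 mm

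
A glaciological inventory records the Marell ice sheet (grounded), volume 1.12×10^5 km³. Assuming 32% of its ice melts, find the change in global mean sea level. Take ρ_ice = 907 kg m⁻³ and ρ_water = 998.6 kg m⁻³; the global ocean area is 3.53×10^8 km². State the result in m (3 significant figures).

≈ 0.0922 m

Marell: 0.32 × 1.12×10^5 km³ × (907/998.6) = 3.255×10^4 km³ of water.
Spread over 3.53×10^14 m² of ocean, Δh = 3.255×10^13 / 3.53×10^14 = 0.0922 m.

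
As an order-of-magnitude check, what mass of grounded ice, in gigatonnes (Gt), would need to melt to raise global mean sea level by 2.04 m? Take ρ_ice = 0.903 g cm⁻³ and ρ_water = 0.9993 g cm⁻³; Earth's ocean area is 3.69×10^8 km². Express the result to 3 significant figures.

Required water volume = Δh × A = 2.04 m × 3.69×10^14 m² = 7.528×10^14 m³.
ρ_w = 0.9993 g cm⁻³ = 999.3 kg m⁻³, so the mass of water = 7.528×10^14 m³ × 999.3 kg m⁻³ = 7.522×10^17 kg = 7.52×10^5 Gt (and the same mass of ice, by conservation).

≈ 7.52×10^5 Gt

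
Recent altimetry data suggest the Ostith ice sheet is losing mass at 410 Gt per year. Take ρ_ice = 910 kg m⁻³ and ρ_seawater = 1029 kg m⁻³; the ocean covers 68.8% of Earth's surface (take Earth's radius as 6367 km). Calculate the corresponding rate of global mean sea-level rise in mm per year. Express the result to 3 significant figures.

ρ_w = 1029 kg m⁻³. Annual water volume added = 410 Gt / ρ_w = 4.100×10^14 kg / 1029 kg m⁻³ = 3.984×10^11 m³.
Δh per year = 3.984×10^11 / 3.50×10^14 = 1.14×10^-3 m = 1.14 mm.

≈ 1.14 mm/yr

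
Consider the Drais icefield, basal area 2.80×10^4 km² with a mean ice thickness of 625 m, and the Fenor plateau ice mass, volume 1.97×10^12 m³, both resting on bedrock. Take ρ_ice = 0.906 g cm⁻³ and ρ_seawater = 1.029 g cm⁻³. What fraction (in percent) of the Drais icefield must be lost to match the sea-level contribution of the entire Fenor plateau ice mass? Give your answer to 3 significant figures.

≈ 11.3 %

Equal sea-level rise means equal mass of meltwater, i.e. equal mass of ice lost.
Ice mass of Fenor: 1.785×10^15 kg; ice mass of Drais: 1.585×10^16 kg.
Fraction required = 1.785×10^15 / 1.585×10^16 = 0.113 → 11.3 %.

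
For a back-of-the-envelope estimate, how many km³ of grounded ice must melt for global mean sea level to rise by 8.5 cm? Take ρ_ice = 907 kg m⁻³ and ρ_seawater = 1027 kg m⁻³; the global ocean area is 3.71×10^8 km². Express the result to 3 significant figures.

≈ 3.57×10^4 km³

Required water volume = Δh × A = 0.085 m × 3.71×10^14 m² = 3.154×10^13 m³ = 3.154×10^4 km³.
Ice volume = water volume × ρ_w/ρ_ice = 3.154×10^4 × 1027/907 = 3.57×10^4 km³.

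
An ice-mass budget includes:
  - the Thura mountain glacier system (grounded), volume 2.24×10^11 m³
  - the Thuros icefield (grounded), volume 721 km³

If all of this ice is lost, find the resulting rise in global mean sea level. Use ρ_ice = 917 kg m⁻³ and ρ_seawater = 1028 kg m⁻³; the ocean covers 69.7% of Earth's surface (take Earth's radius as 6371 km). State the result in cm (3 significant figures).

≈ 0.237 cm

Thura: 2.24×10^11 m³ × (917/1028) = 1.998×10^11 m³ of water.
Thuros: 721 km³ × (917/1028) = 643.1 km³ of water.
Total added water ≈ 8.430×10^11 m³ over 3.56×10^14 m² → Δh = 2.37×10^-3 m = 0.237 cm.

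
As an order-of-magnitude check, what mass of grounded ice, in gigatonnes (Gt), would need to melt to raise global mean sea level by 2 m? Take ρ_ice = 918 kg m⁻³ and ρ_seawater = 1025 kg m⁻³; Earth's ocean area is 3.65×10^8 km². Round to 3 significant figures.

≈ 7.48×10^5 Gt

Required water volume = Δh × A = 2 m × 3.65×10^14 m² = 7.300×10^14 m³.
ρ_w = 1025 kg m⁻³, so the mass of water = 7.300×10^14 m³ × 1025 kg m⁻³ = 7.482×10^17 kg = 7.48×10^5 Gt (and the same mass of ice, by conservation).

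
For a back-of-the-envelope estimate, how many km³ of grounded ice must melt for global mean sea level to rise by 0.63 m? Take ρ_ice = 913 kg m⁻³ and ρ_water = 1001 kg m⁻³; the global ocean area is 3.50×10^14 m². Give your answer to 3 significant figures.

≈ 2.42×10^5 km³

Required water volume = Δh × A = 0.63 m × 3.50×10^14 m² = 2.205×10^14 m³ = 2.205×10^5 km³.
Ice volume = water volume × ρ_w/ρ_ice = 2.205×10^5 × 1001/913 = 2.42×10^5 km³.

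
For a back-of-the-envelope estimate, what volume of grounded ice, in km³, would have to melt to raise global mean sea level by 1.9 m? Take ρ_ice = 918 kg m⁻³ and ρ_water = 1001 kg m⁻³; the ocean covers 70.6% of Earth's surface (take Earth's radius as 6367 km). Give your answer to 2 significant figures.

Required water volume = Δh × A = 1.9 m × 3.60×10^14 m² = 6.833×10^14 m³ = 6.833×10^5 km³.
Ice volume = water volume × ρ_w/ρ_ice = 6.833×10^5 × 1001/918 = 7.5×10^5 km³.

≈ 7.5×10^5 km³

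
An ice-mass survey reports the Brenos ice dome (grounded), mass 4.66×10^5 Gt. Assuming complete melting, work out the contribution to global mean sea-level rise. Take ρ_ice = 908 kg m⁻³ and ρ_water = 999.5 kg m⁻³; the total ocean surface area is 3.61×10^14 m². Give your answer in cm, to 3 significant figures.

≈ 129 cm

Brenos: 4.66×10^5 Gt = 4.660×10^17 kg; dividing by ρ_w = 999.5 kg m⁻³ gives 4.662×10^14 m³ of water.
Spread over 3.61×10^14 m² of ocean, Δh = 4.662×10^14 / 3.61×10^14 = 1.29 m = 129 cm.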